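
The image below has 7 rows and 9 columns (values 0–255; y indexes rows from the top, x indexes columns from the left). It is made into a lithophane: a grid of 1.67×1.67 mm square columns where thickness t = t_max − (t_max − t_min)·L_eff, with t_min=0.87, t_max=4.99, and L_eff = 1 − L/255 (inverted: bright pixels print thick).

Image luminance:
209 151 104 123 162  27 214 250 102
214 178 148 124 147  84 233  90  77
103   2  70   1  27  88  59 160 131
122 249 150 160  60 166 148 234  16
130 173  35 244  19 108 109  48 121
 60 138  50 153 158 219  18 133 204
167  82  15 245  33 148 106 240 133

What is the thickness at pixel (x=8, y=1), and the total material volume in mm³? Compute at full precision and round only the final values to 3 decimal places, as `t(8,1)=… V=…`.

span = t_max - t_min = 4.99 - 0.87 = 4.120
L(8,1) = 77, L_eff = 1 - 77/255 = 0.698039 (inverted)
t(8,1) = 4.99 - 4.120·0.698039 = 2.114
Σt over all 7·9 pixels = 1546973/8500 ≈ 181.9968235
V = pitch²·Σt = 1.67²·1546973/8500 = 507.571

t(8,1)=2.114 V=507.571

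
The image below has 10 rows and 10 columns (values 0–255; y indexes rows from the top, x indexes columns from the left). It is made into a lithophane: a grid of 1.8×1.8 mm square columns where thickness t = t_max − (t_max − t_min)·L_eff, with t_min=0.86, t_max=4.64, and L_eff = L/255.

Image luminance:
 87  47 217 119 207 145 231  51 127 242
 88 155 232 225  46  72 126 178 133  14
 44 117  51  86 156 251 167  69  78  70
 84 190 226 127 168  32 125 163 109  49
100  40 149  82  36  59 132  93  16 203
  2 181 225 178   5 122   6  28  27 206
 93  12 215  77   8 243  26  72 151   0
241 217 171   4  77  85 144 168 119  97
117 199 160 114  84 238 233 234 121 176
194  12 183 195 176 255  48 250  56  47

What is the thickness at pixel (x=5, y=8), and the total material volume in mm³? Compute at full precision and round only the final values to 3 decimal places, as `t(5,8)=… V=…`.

span = t_max - t_min = 4.64 - 0.86 = 3.780
L(5,8) = 238, L_eff = 238/255 = 0.933333
t(5,8) = 4.64 - 3.780·0.933333 = 1.112
Σt over all 10·10 pixels = 598361/2125 ≈ 281.5816471
V = pitch²·Σt = 1.8²·598361/2125 = 912.325

t(5,8)=1.112 V=912.325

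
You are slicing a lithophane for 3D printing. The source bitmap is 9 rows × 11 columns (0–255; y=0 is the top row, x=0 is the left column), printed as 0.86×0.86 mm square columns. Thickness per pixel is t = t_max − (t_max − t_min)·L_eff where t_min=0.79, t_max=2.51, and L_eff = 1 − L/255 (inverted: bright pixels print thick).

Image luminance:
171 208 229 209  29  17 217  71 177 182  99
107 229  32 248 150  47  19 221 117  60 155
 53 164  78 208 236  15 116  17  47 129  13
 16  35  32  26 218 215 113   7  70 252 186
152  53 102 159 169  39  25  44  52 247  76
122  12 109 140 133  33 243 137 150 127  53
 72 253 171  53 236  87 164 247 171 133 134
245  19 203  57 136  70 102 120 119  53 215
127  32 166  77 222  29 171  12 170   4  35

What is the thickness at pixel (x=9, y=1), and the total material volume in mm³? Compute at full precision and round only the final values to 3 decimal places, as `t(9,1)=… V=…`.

t(9,1)=1.195 V=116.321

span = t_max - t_min = 2.51 - 0.79 = 1.720
L(9,1) = 60, L_eff = 1 - 60/255 = 0.764706 (inverted)
t(9,1) = 2.51 - 1.720·0.764706 = 1.195
Σt over all 9·11 pixels = 4010539/25500 ≈ 157.2760392
V = pitch²·Σt = 0.86²·4010539/25500 = 116.321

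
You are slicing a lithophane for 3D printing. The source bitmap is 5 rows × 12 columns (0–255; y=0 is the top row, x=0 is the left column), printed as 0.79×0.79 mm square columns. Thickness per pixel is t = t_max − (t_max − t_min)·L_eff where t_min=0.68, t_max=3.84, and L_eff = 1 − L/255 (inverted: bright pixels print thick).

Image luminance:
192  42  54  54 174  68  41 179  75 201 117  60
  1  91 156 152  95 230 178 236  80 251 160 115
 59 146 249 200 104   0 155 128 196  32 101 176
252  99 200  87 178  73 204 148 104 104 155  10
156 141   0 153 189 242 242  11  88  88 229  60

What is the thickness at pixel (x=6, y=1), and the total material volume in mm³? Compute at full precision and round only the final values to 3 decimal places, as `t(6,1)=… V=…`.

t(6,1)=2.886 V=85.486

span = t_max - t_min = 3.84 - 0.68 = 3.160
L(6,1) = 178, L_eff = 1 - 178/255 = 0.301961 (inverted)
t(6,1) = 3.84 - 3.160·0.301961 = 2.886
Σt over all 5·12 pixels = 291073/2125 ≈ 136.9755294
V = pitch²·Σt = 0.79²·291073/2125 = 85.486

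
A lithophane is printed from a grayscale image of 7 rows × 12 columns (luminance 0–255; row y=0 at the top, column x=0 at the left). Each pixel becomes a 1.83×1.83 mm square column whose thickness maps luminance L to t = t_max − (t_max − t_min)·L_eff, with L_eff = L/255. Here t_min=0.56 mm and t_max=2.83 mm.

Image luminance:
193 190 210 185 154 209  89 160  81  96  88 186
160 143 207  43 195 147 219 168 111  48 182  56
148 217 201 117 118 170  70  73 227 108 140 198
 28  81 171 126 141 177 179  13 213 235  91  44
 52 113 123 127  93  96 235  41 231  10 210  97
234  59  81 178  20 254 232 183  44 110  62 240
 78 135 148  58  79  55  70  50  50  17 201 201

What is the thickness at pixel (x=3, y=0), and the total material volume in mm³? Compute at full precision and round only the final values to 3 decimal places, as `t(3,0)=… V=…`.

t(3,0)=1.183 V=465.995

span = t_max - t_min = 2.83 - 0.56 = 2.270
L(3,0) = 185, L_eff = 185/255 = 0.725490
t(3,0) = 2.83 - 2.270·0.725490 = 1.183
Σt over all 7·12 pixels = 1182763/8500 ≈ 139.1485882
V = pitch²·Σt = 1.83²·1182763/8500 = 465.995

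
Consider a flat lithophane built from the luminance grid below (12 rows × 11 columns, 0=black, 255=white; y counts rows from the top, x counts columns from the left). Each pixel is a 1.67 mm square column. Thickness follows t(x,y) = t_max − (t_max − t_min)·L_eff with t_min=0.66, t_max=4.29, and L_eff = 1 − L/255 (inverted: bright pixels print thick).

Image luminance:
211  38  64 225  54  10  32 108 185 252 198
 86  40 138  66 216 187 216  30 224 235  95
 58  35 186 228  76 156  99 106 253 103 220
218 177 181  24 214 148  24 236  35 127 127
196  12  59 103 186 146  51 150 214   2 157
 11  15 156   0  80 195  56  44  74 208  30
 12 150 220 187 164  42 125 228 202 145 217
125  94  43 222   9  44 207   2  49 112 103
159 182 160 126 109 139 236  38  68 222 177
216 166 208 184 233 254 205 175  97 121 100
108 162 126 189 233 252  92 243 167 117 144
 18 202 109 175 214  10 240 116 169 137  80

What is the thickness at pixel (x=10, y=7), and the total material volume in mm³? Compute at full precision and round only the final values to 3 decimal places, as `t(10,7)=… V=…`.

span = t_max - t_min = 4.29 - 0.66 = 3.630
L(10,7) = 103, L_eff = 1 - 103/255 = 0.596078 (inverted)
t(10,7) = 4.29 - 3.630·0.596078 = 2.126
Σt over all 12·11 pixels = 1439053/4250 ≈ 338.6007059
V = pitch²·Σt = 1.67²·1439053/4250 = 944.324

t(10,7)=2.126 V=944.324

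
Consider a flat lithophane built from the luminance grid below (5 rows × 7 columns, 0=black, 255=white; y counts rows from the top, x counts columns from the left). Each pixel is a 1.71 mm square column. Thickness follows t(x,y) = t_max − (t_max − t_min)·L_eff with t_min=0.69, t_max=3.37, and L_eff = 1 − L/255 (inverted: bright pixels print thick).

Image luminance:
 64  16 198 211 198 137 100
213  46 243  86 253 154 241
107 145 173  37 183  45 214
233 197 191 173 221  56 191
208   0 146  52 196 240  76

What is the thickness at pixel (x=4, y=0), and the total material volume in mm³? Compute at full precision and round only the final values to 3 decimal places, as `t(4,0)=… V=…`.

span = t_max - t_min = 3.37 - 0.69 = 2.680
L(4,0) = 198, L_eff = 1 - 198/255 = 0.223529 (inverted)
t(4,0) = 3.37 - 2.680·0.223529 = 2.771
Σt over all 5·7 pixels = 673739/8500 ≈ 79.2634118
V = pitch²·Σt = 1.71²·673739/8500 = 231.774

t(4,0)=2.771 V=231.774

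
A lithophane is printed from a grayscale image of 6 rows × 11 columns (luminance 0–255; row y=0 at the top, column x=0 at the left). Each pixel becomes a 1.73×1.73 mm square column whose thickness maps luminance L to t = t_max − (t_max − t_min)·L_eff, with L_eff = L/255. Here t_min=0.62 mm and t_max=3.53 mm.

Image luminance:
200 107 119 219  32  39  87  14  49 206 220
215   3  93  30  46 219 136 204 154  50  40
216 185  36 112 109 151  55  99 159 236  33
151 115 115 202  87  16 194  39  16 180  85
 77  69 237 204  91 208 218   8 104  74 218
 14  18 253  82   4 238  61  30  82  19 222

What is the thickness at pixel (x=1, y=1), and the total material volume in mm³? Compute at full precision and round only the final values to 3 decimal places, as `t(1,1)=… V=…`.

span = t_max - t_min = 3.53 - 0.62 = 2.910
L(1,1) = 3, L_eff = 3/255 = 0.011765
t(1,1) = 3.53 - 2.910·0.011765 = 3.496
Σt over all 6·11 pixels = 621371/4250 ≈ 146.2049412
V = pitch²·Σt = 1.73²·621371/4250 = 437.577

t(1,1)=3.496 V=437.577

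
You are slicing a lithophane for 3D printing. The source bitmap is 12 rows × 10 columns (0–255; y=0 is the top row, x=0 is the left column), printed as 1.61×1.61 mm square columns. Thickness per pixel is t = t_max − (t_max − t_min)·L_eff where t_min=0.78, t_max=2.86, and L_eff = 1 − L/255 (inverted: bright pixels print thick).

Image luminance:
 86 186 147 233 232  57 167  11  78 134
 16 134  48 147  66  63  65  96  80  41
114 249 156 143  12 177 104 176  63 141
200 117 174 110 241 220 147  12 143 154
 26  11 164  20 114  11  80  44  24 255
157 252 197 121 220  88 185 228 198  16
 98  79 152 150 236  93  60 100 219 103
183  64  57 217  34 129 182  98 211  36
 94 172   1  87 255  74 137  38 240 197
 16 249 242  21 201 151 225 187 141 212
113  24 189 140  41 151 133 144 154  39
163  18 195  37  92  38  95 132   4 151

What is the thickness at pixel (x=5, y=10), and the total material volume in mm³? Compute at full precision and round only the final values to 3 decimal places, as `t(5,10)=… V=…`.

span = t_max - t_min = 2.86 - 0.78 = 2.080
L(5,10) = 151, L_eff = 1 - 151/255 = 0.407843 (inverted)
t(5,10) = 2.86 - 2.080·0.407843 = 2.012
Σt over all 12·10 pixels = 273728/1275 ≈ 214.6886275
V = pitch²·Σt = 1.61²·273728/1275 = 556.494

t(5,10)=2.012 V=556.494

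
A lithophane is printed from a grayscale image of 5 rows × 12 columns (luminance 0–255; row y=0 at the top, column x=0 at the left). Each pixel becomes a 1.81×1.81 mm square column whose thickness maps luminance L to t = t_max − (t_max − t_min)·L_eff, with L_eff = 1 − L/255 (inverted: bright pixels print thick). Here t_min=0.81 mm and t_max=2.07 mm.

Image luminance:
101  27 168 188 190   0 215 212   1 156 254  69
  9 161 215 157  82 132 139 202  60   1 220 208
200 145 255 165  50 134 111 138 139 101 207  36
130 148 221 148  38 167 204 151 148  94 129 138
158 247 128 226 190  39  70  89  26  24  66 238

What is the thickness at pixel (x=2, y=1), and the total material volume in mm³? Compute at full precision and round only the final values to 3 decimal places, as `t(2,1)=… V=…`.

t(2,1)=1.872 V=289.773

span = t_max - t_min = 2.07 - 0.81 = 1.260
L(2,1) = 215, L_eff = 1 - 215/255 = 0.156863 (inverted)
t(2,1) = 2.07 - 1.260·0.156863 = 1.872
Σt over all 5·12 pixels = 75183/850 ≈ 88.4505882
V = pitch²·Σt = 1.81²·75183/850 = 289.773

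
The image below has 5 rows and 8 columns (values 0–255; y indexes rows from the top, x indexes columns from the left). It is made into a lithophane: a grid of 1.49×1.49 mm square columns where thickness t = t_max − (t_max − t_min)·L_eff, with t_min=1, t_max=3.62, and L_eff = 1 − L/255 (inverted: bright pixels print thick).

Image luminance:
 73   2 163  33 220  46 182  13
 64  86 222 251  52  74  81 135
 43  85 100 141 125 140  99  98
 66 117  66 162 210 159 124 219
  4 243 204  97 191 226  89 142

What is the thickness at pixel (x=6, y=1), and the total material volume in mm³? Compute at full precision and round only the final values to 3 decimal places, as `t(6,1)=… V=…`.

span = t_max - t_min = 3.62 - 1 = 2.620
L(6,1) = 81, L_eff = 1 - 81/255 = 0.682353 (inverted)
t(6,1) = 3.62 - 2.620·0.682353 = 1.832
Σt over all 5·8 pixels = 1144957/12750 ≈ 89.8005490
V = pitch²·Σt = 1.49²·1144957/12750 = 199.366

t(6,1)=1.832 V=199.366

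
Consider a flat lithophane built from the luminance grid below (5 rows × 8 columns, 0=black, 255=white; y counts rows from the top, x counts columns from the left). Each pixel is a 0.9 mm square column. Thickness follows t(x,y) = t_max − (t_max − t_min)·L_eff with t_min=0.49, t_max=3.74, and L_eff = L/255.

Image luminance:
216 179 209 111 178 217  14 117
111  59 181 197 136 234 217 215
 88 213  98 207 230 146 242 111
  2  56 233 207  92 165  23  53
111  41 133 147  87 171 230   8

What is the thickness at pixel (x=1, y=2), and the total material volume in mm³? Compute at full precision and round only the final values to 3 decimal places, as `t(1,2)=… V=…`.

t(1,2)=1.025 V=62.487

span = t_max - t_min = 3.74 - 0.49 = 3.250
L(1,2) = 213, L_eff = 213/255 = 0.835294
t(1,2) = 3.74 - 3.250·0.835294 = 1.025
Σt over all 5·8 pixels = 26229/340 ≈ 77.1441176
V = pitch²·Σt = 0.9²·26229/340 = 62.487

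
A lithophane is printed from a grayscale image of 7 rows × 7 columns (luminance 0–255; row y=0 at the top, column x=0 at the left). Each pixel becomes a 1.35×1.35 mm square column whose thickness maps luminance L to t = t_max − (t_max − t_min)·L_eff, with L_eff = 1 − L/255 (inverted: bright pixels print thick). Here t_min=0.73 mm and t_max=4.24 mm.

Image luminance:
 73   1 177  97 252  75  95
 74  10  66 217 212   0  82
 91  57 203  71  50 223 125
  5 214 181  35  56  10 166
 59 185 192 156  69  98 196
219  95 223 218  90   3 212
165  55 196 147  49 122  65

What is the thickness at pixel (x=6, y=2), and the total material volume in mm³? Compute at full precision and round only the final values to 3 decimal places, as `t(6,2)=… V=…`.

span = t_max - t_min = 4.24 - 0.73 = 3.510
L(6,2) = 125, L_eff = 1 - 125/255 = 0.509804 (inverted)
t(6,2) = 4.24 - 3.510·0.509804 = 2.451
Σt over all 7·7 pixels = 974689/8500 ≈ 114.6692941
V = pitch²·Σt = 1.35²·974689/8500 = 208.985

t(6,2)=2.451 V=208.985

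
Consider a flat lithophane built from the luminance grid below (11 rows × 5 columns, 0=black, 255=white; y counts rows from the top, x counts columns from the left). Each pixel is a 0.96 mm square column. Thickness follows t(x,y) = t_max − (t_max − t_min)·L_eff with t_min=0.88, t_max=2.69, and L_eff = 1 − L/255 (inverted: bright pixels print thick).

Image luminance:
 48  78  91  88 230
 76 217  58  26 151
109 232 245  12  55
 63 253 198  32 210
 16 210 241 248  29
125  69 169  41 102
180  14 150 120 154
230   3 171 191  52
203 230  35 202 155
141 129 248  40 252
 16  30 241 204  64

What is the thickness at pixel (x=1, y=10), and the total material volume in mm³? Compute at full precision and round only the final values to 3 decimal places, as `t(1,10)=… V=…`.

span = t_max - t_min = 2.69 - 0.88 = 1.810
L(1,10) = 30, L_eff = 1 - 30/255 = 0.882353 (inverted)
t(1,10) = 2.69 - 1.810·0.882353 = 1.093
Σt over all 11·5 pixels = 2533237/25500 ≈ 99.3426275
V = pitch²·Σt = 0.96²·2533237/25500 = 91.554

t(1,10)=1.093 V=91.554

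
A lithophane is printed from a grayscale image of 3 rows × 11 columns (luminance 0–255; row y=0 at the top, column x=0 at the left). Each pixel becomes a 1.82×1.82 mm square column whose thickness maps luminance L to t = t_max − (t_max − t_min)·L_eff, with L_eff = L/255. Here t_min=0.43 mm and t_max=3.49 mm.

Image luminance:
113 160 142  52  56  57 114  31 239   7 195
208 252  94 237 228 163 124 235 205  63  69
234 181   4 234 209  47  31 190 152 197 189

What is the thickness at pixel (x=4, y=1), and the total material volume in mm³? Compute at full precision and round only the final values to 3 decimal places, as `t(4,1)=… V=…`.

span = t_max - t_min = 3.49 - 0.43 = 3.060
L(4,1) = 228, L_eff = 228/255 = 0.894118
t(4,1) = 3.49 - 3.060·0.894118 = 0.754
Σt over all 3·11 pixels = 58.626
V = pitch²·Σt = 1.82²·58.626 = 194.193

t(4,1)=0.754 V=194.193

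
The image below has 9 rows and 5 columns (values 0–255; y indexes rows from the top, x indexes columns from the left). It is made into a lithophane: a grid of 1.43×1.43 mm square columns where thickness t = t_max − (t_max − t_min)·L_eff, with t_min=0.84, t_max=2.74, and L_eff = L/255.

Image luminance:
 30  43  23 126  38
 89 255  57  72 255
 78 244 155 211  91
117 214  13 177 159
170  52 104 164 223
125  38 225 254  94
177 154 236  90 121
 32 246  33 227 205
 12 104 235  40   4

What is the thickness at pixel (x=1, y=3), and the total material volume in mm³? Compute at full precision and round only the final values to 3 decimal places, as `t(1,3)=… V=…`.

t(1,3)=1.145 V=163.582

span = t_max - t_min = 2.74 - 0.84 = 1.900
L(1,3) = 214, L_eff = 214/255 = 0.839216
t(1,3) = 2.74 - 1.900·0.839216 = 1.145
Σt over all 9·5 pixels = 203987/2550 ≈ 79.9949020
V = pitch²·Σt = 1.43²·203987/2550 = 163.582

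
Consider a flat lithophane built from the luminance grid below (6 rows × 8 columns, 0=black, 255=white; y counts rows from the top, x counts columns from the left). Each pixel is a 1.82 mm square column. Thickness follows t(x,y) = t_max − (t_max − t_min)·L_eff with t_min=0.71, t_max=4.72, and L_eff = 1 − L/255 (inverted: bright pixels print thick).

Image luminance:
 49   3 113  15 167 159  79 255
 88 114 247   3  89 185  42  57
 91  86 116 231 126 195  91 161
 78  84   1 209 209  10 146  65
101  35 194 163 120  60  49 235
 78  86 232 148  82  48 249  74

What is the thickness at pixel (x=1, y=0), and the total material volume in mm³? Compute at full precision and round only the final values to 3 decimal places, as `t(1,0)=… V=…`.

t(1,0)=0.757 V=400.314

span = t_max - t_min = 4.72 - 0.71 = 4.010
L(1,0) = 3, L_eff = 1 - 3/255 = 0.988235 (inverted)
t(1,0) = 4.72 - 4.010·0.988235 = 0.757
Σt over all 6·8 pixels = 1540879/12750 ≈ 120.8532549
V = pitch²·Σt = 1.82²·1540879/12750 = 400.314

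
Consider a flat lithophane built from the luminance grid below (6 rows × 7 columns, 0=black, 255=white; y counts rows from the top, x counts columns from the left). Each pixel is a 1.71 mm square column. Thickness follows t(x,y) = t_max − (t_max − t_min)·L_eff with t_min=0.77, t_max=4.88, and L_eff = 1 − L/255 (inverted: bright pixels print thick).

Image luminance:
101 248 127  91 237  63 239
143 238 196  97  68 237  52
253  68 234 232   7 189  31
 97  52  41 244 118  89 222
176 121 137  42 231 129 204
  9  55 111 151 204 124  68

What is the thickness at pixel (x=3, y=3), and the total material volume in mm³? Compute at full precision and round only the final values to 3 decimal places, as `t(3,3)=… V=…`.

span = t_max - t_min = 4.88 - 0.77 = 4.110
L(3,3) = 244, L_eff = 1 - 244/255 = 0.043137 (inverted)
t(3,3) = 4.88 - 4.110·0.043137 = 4.703
Σt over all 6·7 pixels = 533101/4250 ≈ 125.4355294
V = pitch²·Σt = 1.71²·533101/4250 = 366.786

t(3,3)=4.703 V=366.786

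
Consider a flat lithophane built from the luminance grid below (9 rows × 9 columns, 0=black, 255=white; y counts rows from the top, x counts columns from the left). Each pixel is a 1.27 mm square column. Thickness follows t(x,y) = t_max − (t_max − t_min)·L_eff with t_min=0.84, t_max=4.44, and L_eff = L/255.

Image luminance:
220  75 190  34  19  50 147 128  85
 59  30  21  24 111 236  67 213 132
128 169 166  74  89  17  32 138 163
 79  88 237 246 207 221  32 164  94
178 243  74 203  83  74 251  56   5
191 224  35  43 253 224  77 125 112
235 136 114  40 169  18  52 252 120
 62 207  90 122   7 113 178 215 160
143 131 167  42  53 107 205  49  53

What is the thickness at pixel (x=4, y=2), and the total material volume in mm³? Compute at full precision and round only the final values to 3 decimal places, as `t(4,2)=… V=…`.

span = t_max - t_min = 4.44 - 0.84 = 3.600
L(4,2) = 89, L_eff = 89/255 = 0.349020
t(4,2) = 4.44 - 3.600·0.349020 = 3.184
Σt over all 9·9 pixels = 93591/425 ≈ 220.2141176
V = pitch²·Σt = 1.27²·93591/425 = 355.183

t(4,2)=3.184 V=355.183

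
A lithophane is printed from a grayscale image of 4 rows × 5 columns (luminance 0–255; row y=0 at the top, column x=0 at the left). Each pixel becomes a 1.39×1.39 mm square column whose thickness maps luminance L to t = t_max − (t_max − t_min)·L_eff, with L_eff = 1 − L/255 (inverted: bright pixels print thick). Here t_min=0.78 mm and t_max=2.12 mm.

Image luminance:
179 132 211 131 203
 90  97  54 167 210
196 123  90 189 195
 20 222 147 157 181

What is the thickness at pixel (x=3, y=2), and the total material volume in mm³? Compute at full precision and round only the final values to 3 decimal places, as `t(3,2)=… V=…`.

t(3,2)=1.773 V=60.539

span = t_max - t_min = 2.12 - 0.78 = 1.340
L(3,2) = 189, L_eff = 1 - 189/255 = 0.258824 (inverted)
t(3,2) = 2.12 - 1.340·0.258824 = 1.773
Σt over all 4·5 pixels = 66583/2125 ≈ 31.3331765
V = pitch²·Σt = 1.39²·66583/2125 = 60.539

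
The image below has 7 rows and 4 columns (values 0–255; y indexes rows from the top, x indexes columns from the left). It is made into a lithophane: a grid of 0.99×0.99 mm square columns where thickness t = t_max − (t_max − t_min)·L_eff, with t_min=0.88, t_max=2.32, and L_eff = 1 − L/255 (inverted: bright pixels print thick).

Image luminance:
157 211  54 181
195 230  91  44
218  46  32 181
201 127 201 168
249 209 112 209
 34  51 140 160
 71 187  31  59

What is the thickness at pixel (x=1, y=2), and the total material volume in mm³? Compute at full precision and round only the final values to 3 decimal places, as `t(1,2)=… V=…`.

span = t_max - t_min = 2.32 - 0.88 = 1.440
L(1,2) = 46, L_eff = 1 - 46/255 = 0.819608 (inverted)
t(1,2) = 2.32 - 1.440·0.819608 = 1.140
Σt over all 7·4 pixels = 98548/2125 ≈ 46.3755294
V = pitch²·Σt = 0.99²·98548/2125 = 45.453

t(1,2)=1.140 V=45.453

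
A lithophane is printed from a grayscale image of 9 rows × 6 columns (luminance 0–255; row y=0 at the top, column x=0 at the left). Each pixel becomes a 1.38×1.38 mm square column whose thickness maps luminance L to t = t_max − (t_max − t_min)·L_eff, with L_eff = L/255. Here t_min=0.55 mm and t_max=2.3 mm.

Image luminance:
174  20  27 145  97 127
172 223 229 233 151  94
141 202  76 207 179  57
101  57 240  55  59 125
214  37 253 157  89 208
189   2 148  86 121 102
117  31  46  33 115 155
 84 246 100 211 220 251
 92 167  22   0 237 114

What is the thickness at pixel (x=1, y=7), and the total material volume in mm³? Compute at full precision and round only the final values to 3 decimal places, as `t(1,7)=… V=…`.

span = t_max - t_min = 2.3 - 0.55 = 1.750
L(1,7) = 246, L_eff = 246/255 = 0.964706
t(1,7) = 2.3 - 1.750·0.964706 = 0.612
Σt over all 9·6 pixels = 75.9
V = pitch²·Σt = 1.38²·75.9 = 144.544

t(1,7)=0.612 V=144.544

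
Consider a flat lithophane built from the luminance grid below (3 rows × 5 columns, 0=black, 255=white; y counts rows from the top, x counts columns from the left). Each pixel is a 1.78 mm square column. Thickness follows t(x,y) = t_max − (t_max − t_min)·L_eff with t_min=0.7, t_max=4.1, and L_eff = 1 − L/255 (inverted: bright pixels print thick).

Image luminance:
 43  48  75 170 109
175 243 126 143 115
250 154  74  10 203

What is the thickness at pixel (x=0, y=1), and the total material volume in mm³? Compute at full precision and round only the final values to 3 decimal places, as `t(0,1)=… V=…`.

span = t_max - t_min = 4.1 - 0.7 = 3.400
L(0,1) = 175, L_eff = 1 - 175/255 = 0.313725 (inverted)
t(0,1) = 4.1 - 3.400·0.313725 = 3.033
Σt over all 3·5 pixels = 36.34
V = pitch²·Σt = 1.78²·36.34 = 115.140

t(0,1)=3.033 V=115.140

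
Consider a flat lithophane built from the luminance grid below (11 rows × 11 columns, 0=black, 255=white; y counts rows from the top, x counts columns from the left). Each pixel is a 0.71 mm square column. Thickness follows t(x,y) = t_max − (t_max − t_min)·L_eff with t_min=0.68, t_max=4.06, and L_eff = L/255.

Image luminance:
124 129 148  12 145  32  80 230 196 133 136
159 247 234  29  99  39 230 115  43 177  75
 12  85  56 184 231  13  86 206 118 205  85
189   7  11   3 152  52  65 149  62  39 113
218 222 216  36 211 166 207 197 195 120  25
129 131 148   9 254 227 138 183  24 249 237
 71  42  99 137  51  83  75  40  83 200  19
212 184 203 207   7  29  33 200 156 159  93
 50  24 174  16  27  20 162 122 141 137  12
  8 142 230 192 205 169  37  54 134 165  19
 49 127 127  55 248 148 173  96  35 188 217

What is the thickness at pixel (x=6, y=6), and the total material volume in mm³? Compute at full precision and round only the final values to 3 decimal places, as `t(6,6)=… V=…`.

t(6,6)=3.066 V=150.337

span = t_max - t_min = 4.06 - 0.68 = 3.380
L(6,6) = 75, L_eff = 75/255 = 0.294118
t(6,6) = 4.06 - 3.380·0.294118 = 3.066
Σt over all 11·11 pixels = 1901209/6375 ≈ 298.2288627
V = pitch²·Σt = 0.71²·1901209/6375 = 150.337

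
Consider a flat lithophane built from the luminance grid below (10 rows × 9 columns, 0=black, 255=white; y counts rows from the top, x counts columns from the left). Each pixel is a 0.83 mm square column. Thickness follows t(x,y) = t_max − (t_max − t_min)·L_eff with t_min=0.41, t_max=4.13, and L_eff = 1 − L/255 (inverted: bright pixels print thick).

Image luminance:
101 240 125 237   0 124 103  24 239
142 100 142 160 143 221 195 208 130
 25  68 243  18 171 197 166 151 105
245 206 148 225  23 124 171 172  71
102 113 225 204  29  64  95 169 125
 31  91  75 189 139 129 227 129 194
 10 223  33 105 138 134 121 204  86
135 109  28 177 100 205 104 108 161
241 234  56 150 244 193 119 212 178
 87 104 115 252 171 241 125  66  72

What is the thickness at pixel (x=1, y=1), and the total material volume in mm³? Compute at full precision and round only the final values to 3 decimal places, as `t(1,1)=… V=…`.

t(1,1)=1.869 V=151.385

span = t_max - t_min = 4.13 - 0.41 = 3.720
L(1,1) = 100, L_eff = 1 - 100/255 = 0.607843 (inverted)
t(1,1) = 4.13 - 3.720·0.607843 = 1.869
Σt over all 10·9 pixels = 933933/4250 ≈ 219.7489412
V = pitch²·Σt = 0.83²·933933/4250 = 151.385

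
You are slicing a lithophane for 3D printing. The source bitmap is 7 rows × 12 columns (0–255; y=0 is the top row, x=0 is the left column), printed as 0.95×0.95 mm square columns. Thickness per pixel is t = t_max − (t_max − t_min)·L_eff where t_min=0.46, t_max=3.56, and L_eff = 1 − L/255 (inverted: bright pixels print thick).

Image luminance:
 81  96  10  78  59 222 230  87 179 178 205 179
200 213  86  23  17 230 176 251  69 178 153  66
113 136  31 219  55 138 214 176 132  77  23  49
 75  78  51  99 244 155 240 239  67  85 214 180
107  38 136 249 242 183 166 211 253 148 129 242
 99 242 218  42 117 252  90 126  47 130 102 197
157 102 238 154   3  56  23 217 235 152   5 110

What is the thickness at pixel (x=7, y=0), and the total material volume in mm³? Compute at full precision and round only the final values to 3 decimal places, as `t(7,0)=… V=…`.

span = t_max - t_min = 3.56 - 0.46 = 3.100
L(7,0) = 87, L_eff = 1 - 87/255 = 0.658824 (inverted)
t(7,0) = 3.56 - 3.100·0.658824 = 1.518
Σt over all 7·12 pixels = 76221/425 ≈ 179.3435294
V = pitch²·Σt = 0.95²·76221/425 = 161.858

t(7,0)=1.518 V=161.858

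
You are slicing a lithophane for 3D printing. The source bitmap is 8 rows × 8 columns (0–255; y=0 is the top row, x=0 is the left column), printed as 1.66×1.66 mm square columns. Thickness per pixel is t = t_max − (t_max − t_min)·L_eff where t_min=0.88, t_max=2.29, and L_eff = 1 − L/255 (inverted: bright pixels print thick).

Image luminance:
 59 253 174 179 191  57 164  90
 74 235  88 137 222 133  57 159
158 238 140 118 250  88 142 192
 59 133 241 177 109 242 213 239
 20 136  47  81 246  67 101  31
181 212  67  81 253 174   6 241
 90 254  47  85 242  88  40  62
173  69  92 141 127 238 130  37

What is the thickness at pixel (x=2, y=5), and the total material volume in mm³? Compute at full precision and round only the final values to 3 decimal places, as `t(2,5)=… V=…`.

span = t_max - t_min = 2.29 - 0.88 = 1.410
L(2,5) = 67, L_eff = 1 - 67/255 = 0.737255 (inverted)
t(2,5) = 2.29 - 1.410·0.737255 = 1.250
Σt over all 8·8 pixels = 89561/850 ≈ 105.3658824
V = pitch²·Σt = 1.66²·89561/850 = 290.346

t(2,5)=1.250 V=290.346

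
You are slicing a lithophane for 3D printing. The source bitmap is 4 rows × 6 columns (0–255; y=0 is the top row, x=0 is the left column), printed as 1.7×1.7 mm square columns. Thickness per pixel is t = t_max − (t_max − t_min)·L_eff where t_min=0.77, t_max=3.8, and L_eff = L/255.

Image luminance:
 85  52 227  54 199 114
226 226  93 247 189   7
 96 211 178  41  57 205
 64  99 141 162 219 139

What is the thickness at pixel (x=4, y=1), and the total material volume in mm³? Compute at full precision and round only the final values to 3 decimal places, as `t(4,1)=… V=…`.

span = t_max - t_min = 3.8 - 0.77 = 3.030
L(4,1) = 189, L_eff = 189/255 = 0.741176
t(4,1) = 3.8 - 3.030·0.741176 = 1.554
Σt over all 4·6 pixels = 438769/8500 ≈ 51.6198824
V = pitch²·Σt = 1.7²·438769/8500 = 149.181

t(4,1)=1.554 V=149.181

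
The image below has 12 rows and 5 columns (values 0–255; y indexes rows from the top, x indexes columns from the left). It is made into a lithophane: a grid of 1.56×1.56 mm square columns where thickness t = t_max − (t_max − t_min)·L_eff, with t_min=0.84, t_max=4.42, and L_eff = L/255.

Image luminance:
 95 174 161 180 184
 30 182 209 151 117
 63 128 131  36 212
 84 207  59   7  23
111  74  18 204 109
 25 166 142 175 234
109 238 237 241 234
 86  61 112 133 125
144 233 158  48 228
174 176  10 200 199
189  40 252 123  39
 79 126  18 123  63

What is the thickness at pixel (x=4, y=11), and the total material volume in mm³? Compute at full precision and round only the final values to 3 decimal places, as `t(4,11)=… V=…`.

t(4,11)=3.536 V=375.856

span = t_max - t_min = 4.42 - 0.84 = 3.580
L(4,11) = 63, L_eff = 63/255 = 0.247059
t(4,11) = 4.42 - 3.580·0.247059 = 3.536
Σt over all 12·5 pixels = 1969169/12750 ≈ 154.4446275
V = pitch²·Σt = 1.56²·1969169/12750 = 375.856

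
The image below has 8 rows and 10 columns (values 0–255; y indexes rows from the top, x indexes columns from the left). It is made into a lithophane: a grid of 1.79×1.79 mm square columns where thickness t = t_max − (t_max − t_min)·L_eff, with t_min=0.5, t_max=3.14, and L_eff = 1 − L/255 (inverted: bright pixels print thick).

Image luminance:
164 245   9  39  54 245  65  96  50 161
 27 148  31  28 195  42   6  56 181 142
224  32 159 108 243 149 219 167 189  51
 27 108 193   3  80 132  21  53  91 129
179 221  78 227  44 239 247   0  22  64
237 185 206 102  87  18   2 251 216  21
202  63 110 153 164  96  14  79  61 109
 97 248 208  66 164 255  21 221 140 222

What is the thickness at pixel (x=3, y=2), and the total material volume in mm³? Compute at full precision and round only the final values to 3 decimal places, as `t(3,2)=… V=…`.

t(3,2)=1.618 V=449.964

span = t_max - t_min = 3.14 - 0.5 = 2.640
L(3,2) = 108, L_eff = 1 - 108/255 = 0.576471 (inverted)
t(3,2) = 3.14 - 2.640·0.576471 = 1.618
Σt over all 8·10 pixels = 298422/2125 ≈ 140.4338824
V = pitch²·Σt = 1.79²·298422/2125 = 449.964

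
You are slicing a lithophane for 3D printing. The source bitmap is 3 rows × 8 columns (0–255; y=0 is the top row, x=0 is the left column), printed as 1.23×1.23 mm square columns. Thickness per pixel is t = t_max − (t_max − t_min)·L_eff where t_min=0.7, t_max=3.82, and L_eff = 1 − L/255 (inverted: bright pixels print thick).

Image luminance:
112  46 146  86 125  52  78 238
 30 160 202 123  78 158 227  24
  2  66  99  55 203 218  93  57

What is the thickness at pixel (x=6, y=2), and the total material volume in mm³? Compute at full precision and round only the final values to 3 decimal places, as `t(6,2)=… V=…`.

span = t_max - t_min = 3.82 - 0.7 = 3.120
L(6,2) = 93, L_eff = 1 - 93/255 = 0.635294 (inverted)
t(6,2) = 3.82 - 3.120·0.635294 = 1.838
Σt over all 3·8 pixels = 105328/2125 ≈ 49.5661176
V = pitch²·Σt = 1.23²·105328/2125 = 74.989

t(6,2)=1.838 V=74.989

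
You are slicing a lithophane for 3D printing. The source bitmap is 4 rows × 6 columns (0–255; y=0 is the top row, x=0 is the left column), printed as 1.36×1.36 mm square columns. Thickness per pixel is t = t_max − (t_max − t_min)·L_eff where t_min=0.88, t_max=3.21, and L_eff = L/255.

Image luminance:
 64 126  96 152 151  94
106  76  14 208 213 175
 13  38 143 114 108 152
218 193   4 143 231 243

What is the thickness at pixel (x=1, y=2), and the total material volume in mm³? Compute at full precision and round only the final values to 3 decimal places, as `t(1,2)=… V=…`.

t(1,2)=2.863 V=90.525

span = t_max - t_min = 3.21 - 0.88 = 2.330
L(1,2) = 38, L_eff = 38/255 = 0.149020
t(1,2) = 3.21 - 2.330·0.149020 = 2.863
Σt over all 4·6 pixels = 83203/1700 ≈ 48.9429412
V = pitch²·Σt = 1.36²·83203/1700 = 90.525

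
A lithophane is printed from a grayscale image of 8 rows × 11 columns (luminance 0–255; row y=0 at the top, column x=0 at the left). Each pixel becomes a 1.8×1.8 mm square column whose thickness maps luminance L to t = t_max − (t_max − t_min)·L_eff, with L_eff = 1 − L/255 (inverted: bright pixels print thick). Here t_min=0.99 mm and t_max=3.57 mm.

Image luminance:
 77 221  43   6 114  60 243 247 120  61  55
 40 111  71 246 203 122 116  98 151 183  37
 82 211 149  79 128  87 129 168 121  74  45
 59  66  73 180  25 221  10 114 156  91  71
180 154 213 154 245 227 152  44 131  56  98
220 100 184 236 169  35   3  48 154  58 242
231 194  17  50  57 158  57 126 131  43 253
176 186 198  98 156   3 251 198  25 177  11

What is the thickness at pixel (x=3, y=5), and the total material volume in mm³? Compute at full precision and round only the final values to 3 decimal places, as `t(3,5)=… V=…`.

t(3,5)=3.378 V=638.371

span = t_max - t_min = 3.57 - 0.99 = 2.580
L(3,5) = 236, L_eff = 1 - 236/255 = 0.074510 (inverted)
t(3,5) = 3.57 - 2.580·0.074510 = 3.378
Σt over all 8·11 pixels = 197.028
V = pitch²·Σt = 1.8²·197.028 = 638.371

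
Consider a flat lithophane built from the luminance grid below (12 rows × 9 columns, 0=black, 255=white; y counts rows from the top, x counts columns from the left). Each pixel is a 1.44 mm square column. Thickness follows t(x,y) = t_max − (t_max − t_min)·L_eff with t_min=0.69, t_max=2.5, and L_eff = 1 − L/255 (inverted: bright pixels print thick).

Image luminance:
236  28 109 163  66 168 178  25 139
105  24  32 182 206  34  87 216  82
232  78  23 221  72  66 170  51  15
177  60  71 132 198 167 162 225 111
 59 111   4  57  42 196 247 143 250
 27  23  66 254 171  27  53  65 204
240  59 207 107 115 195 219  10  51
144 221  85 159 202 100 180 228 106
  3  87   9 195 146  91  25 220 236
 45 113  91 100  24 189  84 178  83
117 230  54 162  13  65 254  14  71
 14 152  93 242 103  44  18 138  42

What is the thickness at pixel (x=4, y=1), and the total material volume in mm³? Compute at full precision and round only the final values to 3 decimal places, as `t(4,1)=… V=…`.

span = t_max - t_min = 2.5 - 0.69 = 1.810
L(4,1) = 206, L_eff = 1 - 206/255 = 0.192157 (inverted)
t(4,1) = 2.5 - 1.810·0.192157 = 2.152
Σt over all 12·9 pixels = 4195883/25500 ≈ 164.5444314
V = pitch²·Σt = 1.44²·4195883/25500 = 341.199

t(4,1)=2.152 V=341.199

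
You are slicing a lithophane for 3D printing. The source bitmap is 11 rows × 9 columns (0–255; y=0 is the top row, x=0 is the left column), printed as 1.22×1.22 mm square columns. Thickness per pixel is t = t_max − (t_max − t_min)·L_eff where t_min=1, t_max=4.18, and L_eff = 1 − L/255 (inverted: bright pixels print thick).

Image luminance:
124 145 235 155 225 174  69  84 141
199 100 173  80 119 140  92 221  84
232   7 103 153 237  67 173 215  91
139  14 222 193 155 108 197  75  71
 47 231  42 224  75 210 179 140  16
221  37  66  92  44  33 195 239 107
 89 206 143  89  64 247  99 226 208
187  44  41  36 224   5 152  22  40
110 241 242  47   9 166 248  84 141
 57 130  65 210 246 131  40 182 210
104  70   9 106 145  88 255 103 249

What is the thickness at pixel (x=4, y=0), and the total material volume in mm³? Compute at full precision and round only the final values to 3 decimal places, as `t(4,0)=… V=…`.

t(4,0)=3.806 V=389.019

span = t_max - t_min = 4.18 - 1 = 3.180
L(4,0) = 225, L_eff = 1 - 225/255 = 0.117647 (inverted)
t(4,0) = 4.18 - 3.180·0.117647 = 3.806
Σt over all 11·9 pixels = 111081/425 ≈ 261.3670588
V = pitch²·Σt = 1.22²·111081/425 = 389.019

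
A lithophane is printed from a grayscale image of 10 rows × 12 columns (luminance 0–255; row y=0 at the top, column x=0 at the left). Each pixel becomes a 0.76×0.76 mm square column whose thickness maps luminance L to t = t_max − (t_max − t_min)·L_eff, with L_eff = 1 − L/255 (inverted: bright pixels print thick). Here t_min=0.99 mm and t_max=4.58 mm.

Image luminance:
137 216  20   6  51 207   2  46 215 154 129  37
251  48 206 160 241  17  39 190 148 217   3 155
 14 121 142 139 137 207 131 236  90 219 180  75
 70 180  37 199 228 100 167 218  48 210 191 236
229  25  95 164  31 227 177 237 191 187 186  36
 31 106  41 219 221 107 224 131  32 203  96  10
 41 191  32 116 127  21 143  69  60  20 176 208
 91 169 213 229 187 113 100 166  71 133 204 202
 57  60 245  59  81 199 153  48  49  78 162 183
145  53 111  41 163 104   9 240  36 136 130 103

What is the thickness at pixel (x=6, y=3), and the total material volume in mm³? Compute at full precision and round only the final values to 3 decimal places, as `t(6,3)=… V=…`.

span = t_max - t_min = 4.58 - 0.99 = 3.590
L(6,3) = 167, L_eff = 1 - 167/255 = 0.345098 (inverted)
t(6,3) = 4.58 - 3.590·0.345098 = 3.341
Σt over all 10·12 pixels = 8559077/25500 ≈ 335.6500784
V = pitch²·Σt = 0.76²·8559077/25500 = 193.871

t(6,3)=3.341 V=193.871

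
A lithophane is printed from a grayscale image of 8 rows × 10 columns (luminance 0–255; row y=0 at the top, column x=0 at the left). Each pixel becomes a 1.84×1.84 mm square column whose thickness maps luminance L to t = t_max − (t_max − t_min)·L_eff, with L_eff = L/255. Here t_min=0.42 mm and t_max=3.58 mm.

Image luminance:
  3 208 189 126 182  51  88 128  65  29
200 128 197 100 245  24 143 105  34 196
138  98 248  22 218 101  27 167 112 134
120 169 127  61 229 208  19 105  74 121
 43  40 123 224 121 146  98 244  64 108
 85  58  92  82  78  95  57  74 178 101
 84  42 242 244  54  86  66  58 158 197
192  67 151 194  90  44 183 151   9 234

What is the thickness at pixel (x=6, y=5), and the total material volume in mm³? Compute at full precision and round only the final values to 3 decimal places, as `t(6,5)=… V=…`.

t(6,5)=2.874 V=567.037

span = t_max - t_min = 3.58 - 0.42 = 3.160
L(6,5) = 57, L_eff = 57/255 = 0.223529
t(6,5) = 3.58 - 3.160·0.223529 = 2.874
Σt over all 8·10 pixels = 1067716/6375 ≈ 167.4848627
V = pitch²·Σt = 1.84²·1067716/6375 = 567.037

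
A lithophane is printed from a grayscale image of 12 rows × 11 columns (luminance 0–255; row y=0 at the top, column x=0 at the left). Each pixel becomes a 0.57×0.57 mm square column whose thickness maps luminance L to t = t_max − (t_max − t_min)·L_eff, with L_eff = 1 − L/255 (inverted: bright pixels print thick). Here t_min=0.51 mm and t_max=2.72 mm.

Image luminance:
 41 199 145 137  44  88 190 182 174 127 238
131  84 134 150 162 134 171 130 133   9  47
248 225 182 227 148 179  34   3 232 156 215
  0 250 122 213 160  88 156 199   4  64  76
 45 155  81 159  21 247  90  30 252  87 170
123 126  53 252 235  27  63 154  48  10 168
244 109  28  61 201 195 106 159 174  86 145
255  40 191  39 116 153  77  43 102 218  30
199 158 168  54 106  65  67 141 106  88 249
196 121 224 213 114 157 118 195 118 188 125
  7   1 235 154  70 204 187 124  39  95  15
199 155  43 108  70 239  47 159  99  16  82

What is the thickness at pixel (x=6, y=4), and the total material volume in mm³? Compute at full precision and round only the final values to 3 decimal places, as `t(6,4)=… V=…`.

t(6,4)=1.290 V=69.507

span = t_max - t_min = 2.72 - 0.51 = 2.210
L(6,4) = 90, L_eff = 1 - 90/255 = 0.647059 (inverted)
t(6,4) = 2.72 - 2.210·0.647059 = 1.290
Σt over all 12·11 pixels = 213.934
V = pitch²·Σt = 0.57²·213.934 = 69.507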